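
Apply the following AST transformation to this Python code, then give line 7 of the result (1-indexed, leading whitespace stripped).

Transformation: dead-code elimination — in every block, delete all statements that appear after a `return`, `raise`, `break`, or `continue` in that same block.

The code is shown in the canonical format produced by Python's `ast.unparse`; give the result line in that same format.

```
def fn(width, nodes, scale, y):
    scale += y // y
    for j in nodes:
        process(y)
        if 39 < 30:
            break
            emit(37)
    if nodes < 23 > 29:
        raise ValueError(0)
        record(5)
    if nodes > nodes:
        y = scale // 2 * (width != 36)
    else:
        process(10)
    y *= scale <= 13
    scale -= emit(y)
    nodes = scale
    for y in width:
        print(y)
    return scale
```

if nodes < 23 > 29:

Transformed code:
def fn(width, nodes, scale, y):
    scale += y // y
    for j in nodes:
        process(y)
        if 39 < 30:
            break
    if nodes < 23 > 29:
        raise ValueError(0)
    if nodes > nodes:
        y = scale // 2 * (width != 36)
    else:
        process(10)
    y *= scale <= 13
    scale -= emit(y)
    nodes = scale
    for y in width:
        print(y)
    return scale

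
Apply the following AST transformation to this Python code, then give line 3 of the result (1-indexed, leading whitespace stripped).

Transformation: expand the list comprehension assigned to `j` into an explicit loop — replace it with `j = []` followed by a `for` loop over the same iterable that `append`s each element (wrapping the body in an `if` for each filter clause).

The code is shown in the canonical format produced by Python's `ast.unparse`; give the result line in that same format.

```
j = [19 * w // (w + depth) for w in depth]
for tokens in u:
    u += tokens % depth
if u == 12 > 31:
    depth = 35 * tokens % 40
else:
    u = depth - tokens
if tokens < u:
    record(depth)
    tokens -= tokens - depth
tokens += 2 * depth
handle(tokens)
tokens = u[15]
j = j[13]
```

j.append(19 * w // (w + depth))

Transformed code:
j = []
for w in depth:
    j.append(19 * w // (w + depth))
for tokens in u:
    u += tokens % depth
if u == 12 > 31:
    depth = 35 * tokens % 40
else:
    u = depth - tokens
if tokens < u:
    record(depth)
    tokens -= tokens - depth
tokens += 2 * depth
handle(tokens)
tokens = u[15]
j = j[13]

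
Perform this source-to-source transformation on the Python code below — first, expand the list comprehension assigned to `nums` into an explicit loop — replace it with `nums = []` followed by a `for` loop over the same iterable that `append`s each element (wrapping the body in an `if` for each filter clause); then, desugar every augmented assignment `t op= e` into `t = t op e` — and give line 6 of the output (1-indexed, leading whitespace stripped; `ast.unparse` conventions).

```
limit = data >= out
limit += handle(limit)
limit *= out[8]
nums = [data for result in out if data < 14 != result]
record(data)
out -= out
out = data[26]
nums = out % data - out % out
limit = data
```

if data < 14 != result:

Transformed code:
limit = data >= out
limit = limit + handle(limit)
limit = limit * out[8]
nums = []
for result in out:
    if data < 14 != result:
        nums.append(data)
record(data)
out = out - out
out = data[26]
nums = out % data - out % out
limit = data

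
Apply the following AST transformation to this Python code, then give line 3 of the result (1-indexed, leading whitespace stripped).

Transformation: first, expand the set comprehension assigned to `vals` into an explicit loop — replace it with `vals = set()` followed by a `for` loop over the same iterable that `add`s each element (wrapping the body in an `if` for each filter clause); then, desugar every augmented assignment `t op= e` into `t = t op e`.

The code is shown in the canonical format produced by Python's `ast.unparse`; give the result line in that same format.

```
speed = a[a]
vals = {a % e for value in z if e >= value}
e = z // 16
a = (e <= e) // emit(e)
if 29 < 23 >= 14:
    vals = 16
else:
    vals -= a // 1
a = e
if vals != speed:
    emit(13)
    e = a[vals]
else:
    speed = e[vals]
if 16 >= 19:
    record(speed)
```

Transformed code:
speed = a[a]
vals = set()
for value in z:
    if e >= value:
        vals.add(a % e)
e = z // 16
a = (e <= e) // emit(e)
if 29 < 23 >= 14:
    vals = 16
else:
    vals = vals - a // 1
a = e
if vals != speed:
    emit(13)
    e = a[vals]
else:
    speed = e[vals]
if 16 >= 19:
    record(speed)

for value in z:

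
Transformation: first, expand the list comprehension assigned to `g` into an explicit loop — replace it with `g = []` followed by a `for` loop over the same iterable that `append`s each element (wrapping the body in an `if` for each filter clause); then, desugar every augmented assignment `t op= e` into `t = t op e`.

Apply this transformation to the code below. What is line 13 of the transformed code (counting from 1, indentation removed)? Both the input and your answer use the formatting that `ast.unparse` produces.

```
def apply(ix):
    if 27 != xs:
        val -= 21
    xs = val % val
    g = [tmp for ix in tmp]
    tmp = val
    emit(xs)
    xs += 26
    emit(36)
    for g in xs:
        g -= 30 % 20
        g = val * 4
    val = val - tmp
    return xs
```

Transformed code:
def apply(ix):
    if 27 != xs:
        val = val - 21
    xs = val % val
    g = []
    for ix in tmp:
        g.append(tmp)
    tmp = val
    emit(xs)
    xs = xs + 26
    emit(36)
    for g in xs:
        g = g - 30 % 20
        g = val * 4
    val = val - tmp
    return xs

g = g - 30 % 20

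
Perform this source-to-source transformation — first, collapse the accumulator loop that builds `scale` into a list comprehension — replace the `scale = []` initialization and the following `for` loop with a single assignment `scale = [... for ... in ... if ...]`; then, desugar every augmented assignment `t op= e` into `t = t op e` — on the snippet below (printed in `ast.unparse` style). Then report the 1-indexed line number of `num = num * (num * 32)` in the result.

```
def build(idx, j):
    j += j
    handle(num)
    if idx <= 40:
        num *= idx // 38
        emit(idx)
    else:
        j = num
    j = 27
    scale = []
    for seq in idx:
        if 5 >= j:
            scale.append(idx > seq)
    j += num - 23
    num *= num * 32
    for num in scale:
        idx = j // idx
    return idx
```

12

Transformed code:
def build(idx, j):
    j = j + j
    handle(num)
    if idx <= 40:
        num = num * (idx // 38)
        emit(idx)
    else:
        j = num
    j = 27
    scale = [idx > seq for seq in idx if 5 >= j]
    j = j + (num - 23)
    num = num * (num * 32)
    for num in scale:
        idx = j // idx
    return idx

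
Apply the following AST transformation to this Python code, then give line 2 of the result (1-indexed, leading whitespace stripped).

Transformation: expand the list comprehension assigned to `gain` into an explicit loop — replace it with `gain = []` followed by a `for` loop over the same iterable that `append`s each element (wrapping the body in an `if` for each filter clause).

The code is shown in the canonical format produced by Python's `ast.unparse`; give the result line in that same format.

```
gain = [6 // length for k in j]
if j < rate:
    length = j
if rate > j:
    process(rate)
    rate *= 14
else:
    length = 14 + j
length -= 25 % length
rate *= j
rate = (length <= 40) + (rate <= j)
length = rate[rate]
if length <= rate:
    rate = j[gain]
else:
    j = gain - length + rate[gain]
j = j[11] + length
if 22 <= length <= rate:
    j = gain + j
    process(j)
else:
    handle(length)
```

Transformed code:
gain = []
for k in j:
    gain.append(6 // length)
if j < rate:
    length = j
if rate > j:
    process(rate)
    rate *= 14
else:
    length = 14 + j
length -= 25 % length
rate *= j
rate = (length <= 40) + (rate <= j)
length = rate[rate]
if length <= rate:
    rate = j[gain]
else:
    j = gain - length + rate[gain]
j = j[11] + length
if 22 <= length <= rate:
    j = gain + j
    process(j)
else:
    handle(length)

for k in j:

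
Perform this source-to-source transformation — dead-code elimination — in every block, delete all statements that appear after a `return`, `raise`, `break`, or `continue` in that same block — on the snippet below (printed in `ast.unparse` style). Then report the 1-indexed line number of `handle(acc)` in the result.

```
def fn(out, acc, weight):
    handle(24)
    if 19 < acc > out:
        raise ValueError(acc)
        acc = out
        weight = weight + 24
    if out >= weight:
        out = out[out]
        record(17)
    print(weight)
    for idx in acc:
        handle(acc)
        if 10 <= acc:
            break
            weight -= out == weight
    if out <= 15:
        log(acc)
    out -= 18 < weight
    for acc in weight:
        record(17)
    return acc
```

10

Transformed code:
def fn(out, acc, weight):
    handle(24)
    if 19 < acc > out:
        raise ValueError(acc)
    if out >= weight:
        out = out[out]
        record(17)
    print(weight)
    for idx in acc:
        handle(acc)
        if 10 <= acc:
            break
    if out <= 15:
        log(acc)
    out -= 18 < weight
    for acc in weight:
        record(17)
    return acc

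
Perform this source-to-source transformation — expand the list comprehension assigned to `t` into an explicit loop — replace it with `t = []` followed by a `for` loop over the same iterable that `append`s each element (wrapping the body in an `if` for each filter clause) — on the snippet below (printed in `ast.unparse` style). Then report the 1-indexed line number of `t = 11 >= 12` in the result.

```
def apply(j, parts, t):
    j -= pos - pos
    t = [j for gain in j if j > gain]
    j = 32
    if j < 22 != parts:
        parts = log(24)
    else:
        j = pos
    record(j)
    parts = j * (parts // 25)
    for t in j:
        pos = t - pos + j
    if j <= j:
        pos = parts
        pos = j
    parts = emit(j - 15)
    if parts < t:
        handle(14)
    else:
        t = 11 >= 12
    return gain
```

23

Transformed code:
def apply(j, parts, t):
    j -= pos - pos
    t = []
    for gain in j:
        if j > gain:
            t.append(j)
    j = 32
    if j < 22 != parts:
        parts = log(24)
    else:
        j = pos
    record(j)
    parts = j * (parts // 25)
    for t in j:
        pos = t - pos + j
    if j <= j:
        pos = parts
        pos = j
    parts = emit(j - 15)
    if parts < t:
        handle(14)
    else:
        t = 11 >= 12
    return gain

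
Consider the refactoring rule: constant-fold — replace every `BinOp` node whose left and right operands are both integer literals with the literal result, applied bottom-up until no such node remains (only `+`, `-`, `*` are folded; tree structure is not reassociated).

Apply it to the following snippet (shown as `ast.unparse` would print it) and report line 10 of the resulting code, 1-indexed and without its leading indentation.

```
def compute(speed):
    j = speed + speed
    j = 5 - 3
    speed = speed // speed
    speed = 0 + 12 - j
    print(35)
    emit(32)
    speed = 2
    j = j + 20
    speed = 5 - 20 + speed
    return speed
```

speed = -15 + speed

Transformed code:
def compute(speed):
    j = speed + speed
    j = 2
    speed = speed // speed
    speed = 12 - j
    print(35)
    emit(32)
    speed = 2
    j = j + 20
    speed = -15 + speed
    return speed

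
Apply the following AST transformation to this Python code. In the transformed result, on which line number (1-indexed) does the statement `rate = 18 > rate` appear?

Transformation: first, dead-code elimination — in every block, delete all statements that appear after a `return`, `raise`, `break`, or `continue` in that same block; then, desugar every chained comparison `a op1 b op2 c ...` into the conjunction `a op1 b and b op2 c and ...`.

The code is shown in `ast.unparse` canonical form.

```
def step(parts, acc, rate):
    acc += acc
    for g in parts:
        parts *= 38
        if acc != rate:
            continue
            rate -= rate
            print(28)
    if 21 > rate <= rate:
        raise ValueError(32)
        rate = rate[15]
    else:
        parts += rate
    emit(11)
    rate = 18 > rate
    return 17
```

Transformed code:
def step(parts, acc, rate):
    acc += acc
    for g in parts:
        parts *= 38
        if acc != rate:
            continue
    if 21 > rate and rate <= rate:
        raise ValueError(32)
    else:
        parts += rate
    emit(11)
    rate = 18 > rate
    return 17

12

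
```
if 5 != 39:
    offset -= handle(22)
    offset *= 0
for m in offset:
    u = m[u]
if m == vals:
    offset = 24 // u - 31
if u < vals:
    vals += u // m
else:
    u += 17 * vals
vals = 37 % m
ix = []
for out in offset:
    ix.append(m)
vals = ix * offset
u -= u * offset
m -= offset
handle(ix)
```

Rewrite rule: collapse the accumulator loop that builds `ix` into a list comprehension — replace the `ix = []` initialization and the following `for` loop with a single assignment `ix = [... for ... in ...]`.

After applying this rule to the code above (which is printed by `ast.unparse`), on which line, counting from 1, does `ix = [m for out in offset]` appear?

Transformed code:
if 5 != 39:
    offset -= handle(22)
    offset *= 0
for m in offset:
    u = m[u]
if m == vals:
    offset = 24 // u - 31
if u < vals:
    vals += u // m
else:
    u += 17 * vals
vals = 37 % m
ix = [m for out in offset]
vals = ix * offset
u -= u * offset
m -= offset
handle(ix)

13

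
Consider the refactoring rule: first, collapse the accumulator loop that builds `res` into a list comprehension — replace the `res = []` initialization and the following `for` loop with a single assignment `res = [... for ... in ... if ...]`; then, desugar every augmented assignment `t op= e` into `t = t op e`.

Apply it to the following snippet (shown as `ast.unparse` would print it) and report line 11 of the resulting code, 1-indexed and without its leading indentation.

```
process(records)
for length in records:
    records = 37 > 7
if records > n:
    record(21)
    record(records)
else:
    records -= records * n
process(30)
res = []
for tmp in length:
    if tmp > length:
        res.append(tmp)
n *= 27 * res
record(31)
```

n = n * (27 * res)

Transformed code:
process(records)
for length in records:
    records = 37 > 7
if records > n:
    record(21)
    record(records)
else:
    records = records - records * n
process(30)
res = [tmp for tmp in length if tmp > length]
n = n * (27 * res)
record(31)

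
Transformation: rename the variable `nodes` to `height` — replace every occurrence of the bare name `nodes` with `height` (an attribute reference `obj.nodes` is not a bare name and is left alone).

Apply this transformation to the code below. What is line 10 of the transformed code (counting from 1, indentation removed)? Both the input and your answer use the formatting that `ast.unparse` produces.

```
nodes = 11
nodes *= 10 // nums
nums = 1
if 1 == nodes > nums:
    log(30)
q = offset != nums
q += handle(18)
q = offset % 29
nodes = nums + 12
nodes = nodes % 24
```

Transformed code:
height = 11
height *= 10 // nums
nums = 1
if 1 == height > nums:
    log(30)
q = offset != nums
q += handle(18)
q = offset % 29
height = nums + 12
height = height % 24

height = height % 24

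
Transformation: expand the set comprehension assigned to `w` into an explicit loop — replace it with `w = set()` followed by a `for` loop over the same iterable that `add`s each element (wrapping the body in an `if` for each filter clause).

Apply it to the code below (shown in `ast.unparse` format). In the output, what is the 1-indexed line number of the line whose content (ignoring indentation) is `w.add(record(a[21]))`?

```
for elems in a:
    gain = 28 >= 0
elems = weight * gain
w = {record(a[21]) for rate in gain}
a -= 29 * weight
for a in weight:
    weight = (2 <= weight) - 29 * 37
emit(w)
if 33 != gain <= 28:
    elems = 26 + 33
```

6

Transformed code:
for elems in a:
    gain = 28 >= 0
elems = weight * gain
w = set()
for rate in gain:
    w.add(record(a[21]))
a -= 29 * weight
for a in weight:
    weight = (2 <= weight) - 29 * 37
emit(w)
if 33 != gain <= 28:
    elems = 26 + 33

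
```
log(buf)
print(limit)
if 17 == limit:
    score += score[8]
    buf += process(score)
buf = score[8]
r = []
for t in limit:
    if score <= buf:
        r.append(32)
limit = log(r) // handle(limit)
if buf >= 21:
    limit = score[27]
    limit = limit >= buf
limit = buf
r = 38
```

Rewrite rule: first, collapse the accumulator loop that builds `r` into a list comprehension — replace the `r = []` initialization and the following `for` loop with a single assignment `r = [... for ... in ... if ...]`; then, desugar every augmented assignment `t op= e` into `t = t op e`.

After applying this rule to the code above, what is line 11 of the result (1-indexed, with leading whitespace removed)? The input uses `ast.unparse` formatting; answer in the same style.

limit = limit >= buf

Transformed code:
log(buf)
print(limit)
if 17 == limit:
    score = score + score[8]
    buf = buf + process(score)
buf = score[8]
r = [32 for t in limit if score <= buf]
limit = log(r) // handle(limit)
if buf >= 21:
    limit = score[27]
    limit = limit >= buf
limit = buf
r = 38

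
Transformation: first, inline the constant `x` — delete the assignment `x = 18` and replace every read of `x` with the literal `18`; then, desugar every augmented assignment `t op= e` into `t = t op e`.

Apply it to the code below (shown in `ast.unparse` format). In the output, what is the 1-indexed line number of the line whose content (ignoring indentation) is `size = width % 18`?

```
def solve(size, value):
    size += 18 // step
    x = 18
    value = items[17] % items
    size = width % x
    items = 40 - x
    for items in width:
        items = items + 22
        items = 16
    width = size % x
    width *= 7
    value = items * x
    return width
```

4

Transformed code:
def solve(size, value):
    size = size + 18 // step
    value = items[17] % items
    size = width % 18
    items = 40 - 18
    for items in width:
        items = items + 22
        items = 16
    width = size % 18
    width = width * 7
    value = items * 18
    return width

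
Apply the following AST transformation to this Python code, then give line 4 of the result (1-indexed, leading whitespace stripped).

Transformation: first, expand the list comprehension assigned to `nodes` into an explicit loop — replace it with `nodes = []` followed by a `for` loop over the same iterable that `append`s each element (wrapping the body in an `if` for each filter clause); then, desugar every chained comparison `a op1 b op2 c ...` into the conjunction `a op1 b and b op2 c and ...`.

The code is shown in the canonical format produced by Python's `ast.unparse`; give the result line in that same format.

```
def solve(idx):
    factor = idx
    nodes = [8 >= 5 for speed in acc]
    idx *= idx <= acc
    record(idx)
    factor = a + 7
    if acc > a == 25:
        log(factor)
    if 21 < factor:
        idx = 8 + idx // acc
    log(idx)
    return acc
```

Transformed code:
def solve(idx):
    factor = idx
    nodes = []
    for speed in acc:
        nodes.append(8 >= 5)
    idx *= idx <= acc
    record(idx)
    factor = a + 7
    if acc > a and a == 25:
        log(factor)
    if 21 < factor:
        idx = 8 + idx // acc
    log(idx)
    return acc

for speed in acc:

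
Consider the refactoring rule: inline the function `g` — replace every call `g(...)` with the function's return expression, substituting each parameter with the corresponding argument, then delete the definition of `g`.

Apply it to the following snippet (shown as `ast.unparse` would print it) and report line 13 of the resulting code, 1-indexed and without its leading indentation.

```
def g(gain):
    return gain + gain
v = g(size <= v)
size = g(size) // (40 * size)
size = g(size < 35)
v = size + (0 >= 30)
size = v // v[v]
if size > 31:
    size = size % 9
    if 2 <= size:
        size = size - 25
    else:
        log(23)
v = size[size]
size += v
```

Transformed code:
v = (size <= v) + (size <= v)
size = (size + size) // (40 * size)
size = (size < 35) + (size < 35)
v = size + (0 >= 30)
size = v // v[v]
if size > 31:
    size = size % 9
    if 2 <= size:
        size = size - 25
    else:
        log(23)
v = size[size]
size += v

size += v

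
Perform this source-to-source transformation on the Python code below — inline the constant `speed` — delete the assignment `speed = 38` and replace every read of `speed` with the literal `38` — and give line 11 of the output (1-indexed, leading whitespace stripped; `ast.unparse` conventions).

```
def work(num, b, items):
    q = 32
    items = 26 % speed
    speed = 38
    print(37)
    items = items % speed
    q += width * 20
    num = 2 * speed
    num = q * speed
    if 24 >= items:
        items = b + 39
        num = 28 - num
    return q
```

num = 28 - num

Transformed code:
def work(num, b, items):
    q = 32
    items = 26 % 38
    print(37)
    items = items % 38
    q += width * 20
    num = 2 * 38
    num = q * 38
    if 24 >= items:
        items = b + 39
        num = 28 - num
    return q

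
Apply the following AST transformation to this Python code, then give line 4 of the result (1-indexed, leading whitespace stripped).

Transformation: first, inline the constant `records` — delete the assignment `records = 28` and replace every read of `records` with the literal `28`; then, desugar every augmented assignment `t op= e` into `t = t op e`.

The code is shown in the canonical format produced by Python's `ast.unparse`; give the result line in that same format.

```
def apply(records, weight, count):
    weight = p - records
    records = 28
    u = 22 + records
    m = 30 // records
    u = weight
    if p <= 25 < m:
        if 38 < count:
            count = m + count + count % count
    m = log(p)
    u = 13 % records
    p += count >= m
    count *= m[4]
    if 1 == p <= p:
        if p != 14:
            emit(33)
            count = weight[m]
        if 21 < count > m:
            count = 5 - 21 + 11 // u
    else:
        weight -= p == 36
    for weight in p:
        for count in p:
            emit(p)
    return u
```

Transformed code:
def apply(records, weight, count):
    weight = p - 28
    u = 22 + 28
    m = 30 // 28
    u = weight
    if p <= 25 < m:
        if 38 < count:
            count = m + count + count % count
    m = log(p)
    u = 13 % 28
    p = p + (count >= m)
    count = count * m[4]
    if 1 == p <= p:
        if p != 14:
            emit(33)
            count = weight[m]
        if 21 < count > m:
            count = 5 - 21 + 11 // u
    else:
        weight = weight - (p == 36)
    for weight in p:
        for count in p:
            emit(p)
    return u

m = 30 // 28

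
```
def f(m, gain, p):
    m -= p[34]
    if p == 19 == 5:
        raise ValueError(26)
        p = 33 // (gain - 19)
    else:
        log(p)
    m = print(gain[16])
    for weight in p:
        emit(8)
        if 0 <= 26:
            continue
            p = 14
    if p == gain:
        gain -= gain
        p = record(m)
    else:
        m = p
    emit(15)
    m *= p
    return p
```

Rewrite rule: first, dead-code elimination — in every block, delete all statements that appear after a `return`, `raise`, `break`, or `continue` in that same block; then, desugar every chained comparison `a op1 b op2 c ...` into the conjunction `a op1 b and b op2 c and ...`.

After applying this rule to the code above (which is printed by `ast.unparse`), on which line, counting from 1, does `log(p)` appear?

6

Transformed code:
def f(m, gain, p):
    m -= p[34]
    if p == 19 and 19 == 5:
        raise ValueError(26)
    else:
        log(p)
    m = print(gain[16])
    for weight in p:
        emit(8)
        if 0 <= 26:
            continue
    if p == gain:
        gain -= gain
        p = record(m)
    else:
        m = p
    emit(15)
    m *= p
    return p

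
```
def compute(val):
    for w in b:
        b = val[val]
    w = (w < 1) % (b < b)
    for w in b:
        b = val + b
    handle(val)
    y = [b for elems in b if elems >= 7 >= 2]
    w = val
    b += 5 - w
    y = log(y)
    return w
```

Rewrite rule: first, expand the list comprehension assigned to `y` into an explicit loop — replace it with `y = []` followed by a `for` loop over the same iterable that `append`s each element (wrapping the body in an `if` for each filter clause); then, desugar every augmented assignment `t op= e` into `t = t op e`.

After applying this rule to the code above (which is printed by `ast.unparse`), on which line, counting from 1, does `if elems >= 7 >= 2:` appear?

10

Transformed code:
def compute(val):
    for w in b:
        b = val[val]
    w = (w < 1) % (b < b)
    for w in b:
        b = val + b
    handle(val)
    y = []
    for elems in b:
        if elems >= 7 >= 2:
            y.append(b)
    w = val
    b = b + (5 - w)
    y = log(y)
    return w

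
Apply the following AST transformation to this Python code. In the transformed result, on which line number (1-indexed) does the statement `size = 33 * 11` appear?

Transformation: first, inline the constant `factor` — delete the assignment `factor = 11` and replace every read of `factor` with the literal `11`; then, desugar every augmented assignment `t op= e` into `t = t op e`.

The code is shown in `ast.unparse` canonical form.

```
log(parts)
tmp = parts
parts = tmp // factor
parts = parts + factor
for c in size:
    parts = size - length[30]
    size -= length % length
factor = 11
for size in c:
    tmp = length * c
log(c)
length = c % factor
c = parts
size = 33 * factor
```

Transformed code:
log(parts)
tmp = parts
parts = tmp // 11
parts = parts + 11
for c in size:
    parts = size - length[30]
    size = size - length % length
for size in c:
    tmp = length * c
log(c)
length = c % 11
c = parts
size = 33 * 11

13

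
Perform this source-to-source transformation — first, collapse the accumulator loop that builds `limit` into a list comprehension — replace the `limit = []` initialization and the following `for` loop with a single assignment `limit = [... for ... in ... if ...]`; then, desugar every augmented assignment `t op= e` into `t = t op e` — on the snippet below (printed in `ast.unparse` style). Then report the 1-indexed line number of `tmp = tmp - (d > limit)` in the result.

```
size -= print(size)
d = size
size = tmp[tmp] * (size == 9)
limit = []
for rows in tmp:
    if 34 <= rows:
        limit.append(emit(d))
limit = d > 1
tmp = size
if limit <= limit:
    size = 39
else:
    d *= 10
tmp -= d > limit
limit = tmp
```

11

Transformed code:
size = size - print(size)
d = size
size = tmp[tmp] * (size == 9)
limit = [emit(d) for rows in tmp if 34 <= rows]
limit = d > 1
tmp = size
if limit <= limit:
    size = 39
else:
    d = d * 10
tmp = tmp - (d > limit)
limit = tmp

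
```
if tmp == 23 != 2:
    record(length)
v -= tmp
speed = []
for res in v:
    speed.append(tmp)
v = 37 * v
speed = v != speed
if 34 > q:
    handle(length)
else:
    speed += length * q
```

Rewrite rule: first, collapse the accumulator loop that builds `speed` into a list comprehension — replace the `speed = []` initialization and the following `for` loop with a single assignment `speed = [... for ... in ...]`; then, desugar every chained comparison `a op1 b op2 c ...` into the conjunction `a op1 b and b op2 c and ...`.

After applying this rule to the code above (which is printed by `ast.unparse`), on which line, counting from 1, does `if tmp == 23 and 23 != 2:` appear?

1

Transformed code:
if tmp == 23 and 23 != 2:
    record(length)
v -= tmp
speed = [tmp for res in v]
v = 37 * v
speed = v != speed
if 34 > q:
    handle(length)
else:
    speed += length * q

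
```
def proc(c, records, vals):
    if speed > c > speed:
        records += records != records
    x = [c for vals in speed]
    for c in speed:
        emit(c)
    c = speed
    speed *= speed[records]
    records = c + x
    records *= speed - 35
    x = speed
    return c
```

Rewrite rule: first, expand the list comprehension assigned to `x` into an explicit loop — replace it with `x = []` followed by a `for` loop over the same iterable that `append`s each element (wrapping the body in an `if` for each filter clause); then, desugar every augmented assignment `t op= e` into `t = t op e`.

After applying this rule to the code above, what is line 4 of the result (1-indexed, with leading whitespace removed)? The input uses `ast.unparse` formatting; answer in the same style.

Transformed code:
def proc(c, records, vals):
    if speed > c > speed:
        records = records + (records != records)
    x = []
    for vals in speed:
        x.append(c)
    for c in speed:
        emit(c)
    c = speed
    speed = speed * speed[records]
    records = c + x
    records = records * (speed - 35)
    x = speed
    return c

x = []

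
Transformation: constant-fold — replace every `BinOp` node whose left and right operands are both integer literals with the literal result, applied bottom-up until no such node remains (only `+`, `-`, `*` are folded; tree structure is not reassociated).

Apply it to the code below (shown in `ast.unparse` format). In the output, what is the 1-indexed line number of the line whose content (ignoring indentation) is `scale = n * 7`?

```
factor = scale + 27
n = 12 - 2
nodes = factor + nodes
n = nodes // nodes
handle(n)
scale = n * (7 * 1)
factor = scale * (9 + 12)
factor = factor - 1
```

Transformed code:
factor = scale + 27
n = 10
nodes = factor + nodes
n = nodes // nodes
handle(n)
scale = n * 7
factor = scale * 21
factor = factor - 1

6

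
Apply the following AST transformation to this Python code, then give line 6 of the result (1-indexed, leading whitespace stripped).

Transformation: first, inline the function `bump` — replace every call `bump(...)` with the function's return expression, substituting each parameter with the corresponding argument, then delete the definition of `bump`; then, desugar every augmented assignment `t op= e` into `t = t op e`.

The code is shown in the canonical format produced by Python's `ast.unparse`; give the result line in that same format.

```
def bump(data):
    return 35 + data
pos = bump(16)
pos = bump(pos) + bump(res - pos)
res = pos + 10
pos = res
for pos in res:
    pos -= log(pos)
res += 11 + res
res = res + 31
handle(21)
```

pos = pos - log(pos)

Transformed code:
pos = 35 + 16
pos = 35 + pos + (35 + (res - pos))
res = pos + 10
pos = res
for pos in res:
    pos = pos - log(pos)
res = res + (11 + res)
res = res + 31
handle(21)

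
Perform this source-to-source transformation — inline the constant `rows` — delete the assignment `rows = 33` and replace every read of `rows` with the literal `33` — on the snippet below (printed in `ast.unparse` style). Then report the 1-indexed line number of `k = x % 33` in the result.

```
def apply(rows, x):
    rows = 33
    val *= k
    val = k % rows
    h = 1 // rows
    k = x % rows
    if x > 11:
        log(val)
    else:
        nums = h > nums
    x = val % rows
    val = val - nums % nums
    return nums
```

Transformed code:
def apply(rows, x):
    val *= k
    val = k % 33
    h = 1 // 33
    k = x % 33
    if x > 11:
        log(val)
    else:
        nums = h > nums
    x = val % 33
    val = val - nums % nums
    return nums

5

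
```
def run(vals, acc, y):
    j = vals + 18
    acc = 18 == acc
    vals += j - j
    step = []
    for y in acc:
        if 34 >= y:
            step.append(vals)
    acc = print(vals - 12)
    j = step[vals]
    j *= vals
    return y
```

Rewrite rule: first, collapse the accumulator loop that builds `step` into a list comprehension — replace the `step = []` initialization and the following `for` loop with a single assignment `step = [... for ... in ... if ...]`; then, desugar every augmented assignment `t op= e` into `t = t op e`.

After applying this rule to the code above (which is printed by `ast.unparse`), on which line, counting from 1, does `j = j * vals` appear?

Transformed code:
def run(vals, acc, y):
    j = vals + 18
    acc = 18 == acc
    vals = vals + (j - j)
    step = [vals for y in acc if 34 >= y]
    acc = print(vals - 12)
    j = step[vals]
    j = j * vals
    return y

8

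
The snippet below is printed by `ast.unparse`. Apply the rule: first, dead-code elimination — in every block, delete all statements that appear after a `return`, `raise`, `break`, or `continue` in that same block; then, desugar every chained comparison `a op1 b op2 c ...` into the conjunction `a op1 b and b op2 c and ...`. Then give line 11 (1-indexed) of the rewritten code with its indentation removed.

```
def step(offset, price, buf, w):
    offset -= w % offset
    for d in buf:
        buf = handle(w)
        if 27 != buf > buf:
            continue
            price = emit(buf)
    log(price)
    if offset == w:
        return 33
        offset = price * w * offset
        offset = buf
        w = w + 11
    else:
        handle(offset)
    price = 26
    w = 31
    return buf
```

Transformed code:
def step(offset, price, buf, w):
    offset -= w % offset
    for d in buf:
        buf = handle(w)
        if 27 != buf and buf > buf:
            continue
    log(price)
    if offset == w:
        return 33
    else:
        handle(offset)
    price = 26
    w = 31
    return buf

handle(offset)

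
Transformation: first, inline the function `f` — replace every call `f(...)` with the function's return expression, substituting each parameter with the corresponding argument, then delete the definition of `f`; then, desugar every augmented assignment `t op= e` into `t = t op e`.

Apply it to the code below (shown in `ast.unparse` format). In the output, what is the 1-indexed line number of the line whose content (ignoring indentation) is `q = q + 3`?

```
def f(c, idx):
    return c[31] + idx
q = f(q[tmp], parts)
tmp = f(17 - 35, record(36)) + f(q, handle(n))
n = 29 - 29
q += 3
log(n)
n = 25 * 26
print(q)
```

Transformed code:
q = q[tmp][31] + parts
tmp = (17 - 35)[31] + record(36) + (q[31] + handle(n))
n = 29 - 29
q = q + 3
log(n)
n = 25 * 26
print(q)

4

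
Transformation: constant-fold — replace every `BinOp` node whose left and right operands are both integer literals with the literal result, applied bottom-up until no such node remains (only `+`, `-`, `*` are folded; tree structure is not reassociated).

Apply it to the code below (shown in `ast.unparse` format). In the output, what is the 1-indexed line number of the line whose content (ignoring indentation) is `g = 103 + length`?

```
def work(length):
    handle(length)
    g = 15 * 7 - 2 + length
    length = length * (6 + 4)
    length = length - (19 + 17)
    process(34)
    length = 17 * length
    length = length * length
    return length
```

3

Transformed code:
def work(length):
    handle(length)
    g = 103 + length
    length = length * 10
    length = length - 36
    process(34)
    length = 17 * length
    length = length * length
    return length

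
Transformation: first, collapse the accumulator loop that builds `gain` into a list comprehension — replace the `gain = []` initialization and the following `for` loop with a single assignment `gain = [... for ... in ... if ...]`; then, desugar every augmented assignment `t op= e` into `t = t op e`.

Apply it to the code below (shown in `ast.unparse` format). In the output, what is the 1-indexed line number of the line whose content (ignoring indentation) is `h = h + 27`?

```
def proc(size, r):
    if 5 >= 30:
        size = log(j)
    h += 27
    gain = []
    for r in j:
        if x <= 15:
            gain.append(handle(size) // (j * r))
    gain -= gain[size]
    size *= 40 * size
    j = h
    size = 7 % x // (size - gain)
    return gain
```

Transformed code:
def proc(size, r):
    if 5 >= 30:
        size = log(j)
    h = h + 27
    gain = [handle(size) // (j * r) for r in j if x <= 15]
    gain = gain - gain[size]
    size = size * (40 * size)
    j = h
    size = 7 % x // (size - gain)
    return gain

4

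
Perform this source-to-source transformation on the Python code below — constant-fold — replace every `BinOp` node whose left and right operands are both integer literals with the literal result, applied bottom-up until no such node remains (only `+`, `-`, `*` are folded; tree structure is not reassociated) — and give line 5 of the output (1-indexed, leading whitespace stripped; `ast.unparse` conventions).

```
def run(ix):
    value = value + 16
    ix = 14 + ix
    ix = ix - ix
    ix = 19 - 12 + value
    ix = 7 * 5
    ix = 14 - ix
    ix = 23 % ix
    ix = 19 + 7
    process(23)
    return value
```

ix = 7 + value

Transformed code:
def run(ix):
    value = value + 16
    ix = 14 + ix
    ix = ix - ix
    ix = 7 + value
    ix = 35
    ix = 14 - ix
    ix = 23 % ix
    ix = 26
    process(23)
    return value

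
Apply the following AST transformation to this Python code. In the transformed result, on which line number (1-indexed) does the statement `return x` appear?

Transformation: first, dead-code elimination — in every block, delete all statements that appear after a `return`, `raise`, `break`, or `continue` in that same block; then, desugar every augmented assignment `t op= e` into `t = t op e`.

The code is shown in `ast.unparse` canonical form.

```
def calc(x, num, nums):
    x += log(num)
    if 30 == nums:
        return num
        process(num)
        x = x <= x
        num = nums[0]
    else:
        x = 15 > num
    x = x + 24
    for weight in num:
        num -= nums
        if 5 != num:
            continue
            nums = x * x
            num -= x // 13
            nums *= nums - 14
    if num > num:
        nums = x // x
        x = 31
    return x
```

Transformed code:
def calc(x, num, nums):
    x = x + log(num)
    if 30 == nums:
        return num
    else:
        x = 15 > num
    x = x + 24
    for weight in num:
        num = num - nums
        if 5 != num:
            continue
    if num > num:
        nums = x // x
        x = 31
    return x

15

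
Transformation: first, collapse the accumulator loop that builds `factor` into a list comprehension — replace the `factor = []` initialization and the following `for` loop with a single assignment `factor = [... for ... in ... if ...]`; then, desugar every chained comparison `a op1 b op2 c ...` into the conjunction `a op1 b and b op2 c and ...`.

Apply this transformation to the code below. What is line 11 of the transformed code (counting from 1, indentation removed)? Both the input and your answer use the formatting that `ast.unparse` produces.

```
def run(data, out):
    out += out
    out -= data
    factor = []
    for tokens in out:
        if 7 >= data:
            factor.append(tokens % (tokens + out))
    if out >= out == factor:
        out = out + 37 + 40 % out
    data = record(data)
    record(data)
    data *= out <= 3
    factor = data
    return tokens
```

Transformed code:
def run(data, out):
    out += out
    out -= data
    factor = [tokens % (tokens + out) for tokens in out if 7 >= data]
    if out >= out and out == factor:
        out = out + 37 + 40 % out
    data = record(data)
    record(data)
    data *= out <= 3
    factor = data
    return tokens

return tokens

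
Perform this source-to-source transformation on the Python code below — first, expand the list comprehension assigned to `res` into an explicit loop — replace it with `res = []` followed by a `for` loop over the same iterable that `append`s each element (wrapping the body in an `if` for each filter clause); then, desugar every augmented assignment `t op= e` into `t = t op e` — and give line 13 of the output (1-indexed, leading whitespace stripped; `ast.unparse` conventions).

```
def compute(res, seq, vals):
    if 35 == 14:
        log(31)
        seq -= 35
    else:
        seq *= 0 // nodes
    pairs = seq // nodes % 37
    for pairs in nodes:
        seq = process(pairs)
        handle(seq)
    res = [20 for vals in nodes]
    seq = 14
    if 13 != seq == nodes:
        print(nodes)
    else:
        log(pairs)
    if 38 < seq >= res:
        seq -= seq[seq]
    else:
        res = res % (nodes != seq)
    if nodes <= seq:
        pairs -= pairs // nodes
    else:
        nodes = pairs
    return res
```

Transformed code:
def compute(res, seq, vals):
    if 35 == 14:
        log(31)
        seq = seq - 35
    else:
        seq = seq * (0 // nodes)
    pairs = seq // nodes % 37
    for pairs in nodes:
        seq = process(pairs)
        handle(seq)
    res = []
    for vals in nodes:
        res.append(20)
    seq = 14
    if 13 != seq == nodes:
        print(nodes)
    else:
        log(pairs)
    if 38 < seq >= res:
        seq = seq - seq[seq]
    else:
        res = res % (nodes != seq)
    if nodes <= seq:
        pairs = pairs - pairs // nodes
    else:
        nodes = pairs
    return res

res.append(20)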